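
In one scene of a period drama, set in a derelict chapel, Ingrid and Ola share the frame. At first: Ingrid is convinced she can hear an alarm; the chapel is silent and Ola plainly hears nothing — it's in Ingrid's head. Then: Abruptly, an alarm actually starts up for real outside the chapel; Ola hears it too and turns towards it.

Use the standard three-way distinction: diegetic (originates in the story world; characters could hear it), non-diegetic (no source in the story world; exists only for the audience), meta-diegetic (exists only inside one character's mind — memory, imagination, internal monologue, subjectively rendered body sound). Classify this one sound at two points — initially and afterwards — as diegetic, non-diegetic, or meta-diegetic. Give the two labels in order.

meta-diegetic, diegetic

Initially: only Ingrid 'hears' it — imagined, in her mind → meta-diegetic.
Afterwards: now there's a real external source and Ola hears it too — in the story world → diegetic.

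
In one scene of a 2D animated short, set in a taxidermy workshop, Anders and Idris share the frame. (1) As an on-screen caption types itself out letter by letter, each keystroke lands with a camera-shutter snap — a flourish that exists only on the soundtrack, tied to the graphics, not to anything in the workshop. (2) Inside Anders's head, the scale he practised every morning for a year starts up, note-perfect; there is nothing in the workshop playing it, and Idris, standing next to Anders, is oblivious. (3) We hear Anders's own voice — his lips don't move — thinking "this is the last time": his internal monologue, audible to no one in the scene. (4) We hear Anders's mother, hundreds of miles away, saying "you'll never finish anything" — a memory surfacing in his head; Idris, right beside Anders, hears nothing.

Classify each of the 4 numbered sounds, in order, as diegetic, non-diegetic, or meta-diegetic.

non-diegetic, meta-diegetic, meta-diegetic, meta-diegetic

(1) is non-diegetic: it accompanies on-screen graphics, not anything inside the story world.
(2) it lives in Anders's subjectivity, not in the workshop → meta-diegetic.
(3) is meta-diegetic: it's Anders's unspoken thought, heard only by the audience via his subjectivity.
(4) a remembered line, private to Anders — not present in the room, not audible to Idris → meta-diegetic.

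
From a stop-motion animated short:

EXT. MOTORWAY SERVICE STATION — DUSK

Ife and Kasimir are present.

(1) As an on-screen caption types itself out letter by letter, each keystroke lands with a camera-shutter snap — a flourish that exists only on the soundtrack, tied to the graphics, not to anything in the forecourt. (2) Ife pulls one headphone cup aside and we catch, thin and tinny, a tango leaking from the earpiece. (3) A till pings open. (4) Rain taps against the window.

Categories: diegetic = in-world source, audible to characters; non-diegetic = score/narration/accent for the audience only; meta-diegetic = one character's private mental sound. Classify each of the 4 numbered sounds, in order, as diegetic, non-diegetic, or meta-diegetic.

Sound (1): the caption isn't part of the story world, so neither is the sound tied to it, so non-diegetic.
(2) is diegetic: the headphones are an on-screen source.
(3) an in-world source (a till); characters could hear it → diegetic.
(4) is diegetic: rain is part of the location's real environment.

non-diegetic, diegetic, diegetic, diegetic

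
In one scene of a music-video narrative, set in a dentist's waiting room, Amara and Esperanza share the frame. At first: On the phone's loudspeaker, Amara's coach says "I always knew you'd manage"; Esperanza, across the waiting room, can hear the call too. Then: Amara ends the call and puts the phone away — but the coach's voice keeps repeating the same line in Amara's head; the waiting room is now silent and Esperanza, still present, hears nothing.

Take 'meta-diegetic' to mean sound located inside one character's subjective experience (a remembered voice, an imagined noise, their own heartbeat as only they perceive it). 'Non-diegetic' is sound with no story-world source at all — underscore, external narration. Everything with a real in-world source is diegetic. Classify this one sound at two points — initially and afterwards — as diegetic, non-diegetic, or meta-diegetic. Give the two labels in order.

Initially: the loudspeaker is an in-world source; both Amara and Esperanza hear the call → diegetic.
Afterwards: with the phone off, the voice continues only as Amara's private mental replay — Esperanza can't hear it → meta-diegetic.

diegetic, meta-diegetic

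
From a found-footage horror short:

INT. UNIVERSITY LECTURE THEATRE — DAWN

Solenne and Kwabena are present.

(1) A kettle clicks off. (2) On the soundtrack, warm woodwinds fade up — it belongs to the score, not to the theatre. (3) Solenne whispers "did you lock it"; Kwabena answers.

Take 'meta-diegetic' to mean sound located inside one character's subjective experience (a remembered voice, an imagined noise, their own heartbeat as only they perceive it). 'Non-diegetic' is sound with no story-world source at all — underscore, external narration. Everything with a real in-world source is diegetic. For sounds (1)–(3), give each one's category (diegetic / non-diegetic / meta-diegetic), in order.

Sound (1): the sound comes from a kettle physically present in the location, so diegetic.
Sound (2): nothing in the theatre produces it and the characters don't hear it — pure soundtrack, so non-diegetic.
Sound (3): on-screen dialogue — Solenne speaks and Kwabena is there to hear, so diegetic.

diegetic, non-diegetic, diegetic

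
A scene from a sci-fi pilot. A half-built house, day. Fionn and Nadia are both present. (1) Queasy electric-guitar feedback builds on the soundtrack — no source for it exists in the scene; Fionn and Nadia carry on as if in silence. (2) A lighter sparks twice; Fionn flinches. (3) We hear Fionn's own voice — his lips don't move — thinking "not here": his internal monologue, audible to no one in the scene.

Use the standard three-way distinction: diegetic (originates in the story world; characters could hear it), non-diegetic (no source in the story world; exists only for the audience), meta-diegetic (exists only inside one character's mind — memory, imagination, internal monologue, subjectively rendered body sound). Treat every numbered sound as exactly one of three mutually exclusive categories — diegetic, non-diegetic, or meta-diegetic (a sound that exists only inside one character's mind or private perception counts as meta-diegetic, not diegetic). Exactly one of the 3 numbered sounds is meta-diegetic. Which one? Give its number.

3

(1) is non-diegetic: score with no on-screen or off-screen source; it exists for the audience alone.
(2) a lighter is a real object/event in the scene's world → diegetic.
(3) it's Fionn's unspoken thought, heard only by the audience via his subjectivity → meta-diegetic.
Only (3) is meta-diegetic.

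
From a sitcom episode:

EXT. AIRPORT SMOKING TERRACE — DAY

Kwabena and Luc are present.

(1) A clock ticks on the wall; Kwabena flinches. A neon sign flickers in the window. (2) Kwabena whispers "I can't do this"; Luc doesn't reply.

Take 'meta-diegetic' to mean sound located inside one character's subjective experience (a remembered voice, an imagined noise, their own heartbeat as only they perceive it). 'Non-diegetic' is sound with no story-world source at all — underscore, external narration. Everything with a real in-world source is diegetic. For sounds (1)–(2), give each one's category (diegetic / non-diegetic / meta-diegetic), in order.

diegetic, diegetic

Sound (1): an in-world source (a clock); characters could hear it, so diegetic.
Sound (2): spoken by a character present in the story world, so diegetic.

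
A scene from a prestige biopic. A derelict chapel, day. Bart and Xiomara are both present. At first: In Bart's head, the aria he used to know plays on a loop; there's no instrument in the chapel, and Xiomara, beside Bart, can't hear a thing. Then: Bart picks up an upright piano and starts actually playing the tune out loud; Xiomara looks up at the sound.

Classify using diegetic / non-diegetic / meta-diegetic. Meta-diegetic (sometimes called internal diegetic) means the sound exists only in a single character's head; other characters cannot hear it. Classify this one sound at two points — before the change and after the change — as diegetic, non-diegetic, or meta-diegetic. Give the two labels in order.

meta-diegetic, diegetic

Before the change: the tune exists only as Bart's private memory; Xiomara can't hear it → meta-diegetic.
After the change: Bart is now producing it live on an upright piano, in the room, and Xiomara hears it → diegetic.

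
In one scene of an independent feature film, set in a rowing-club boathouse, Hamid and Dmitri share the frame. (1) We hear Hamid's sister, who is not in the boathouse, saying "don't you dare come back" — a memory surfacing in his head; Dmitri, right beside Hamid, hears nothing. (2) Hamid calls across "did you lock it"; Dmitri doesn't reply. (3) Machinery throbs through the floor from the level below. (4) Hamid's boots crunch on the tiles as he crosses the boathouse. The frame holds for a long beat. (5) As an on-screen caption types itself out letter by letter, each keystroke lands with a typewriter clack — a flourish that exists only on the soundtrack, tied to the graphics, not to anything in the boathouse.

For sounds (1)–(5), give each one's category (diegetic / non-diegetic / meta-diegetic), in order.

(1) the voice is a memory playing only inside Hamid's mind; Dmitri can't hear it → meta-diegetic.
(2) is diegetic: spoken by a character present in the story world.
(3) is diegetic: it's the actual ambient sound of the location.
Sound (4): a character's body making contact with the set — an in-world sound, so diegetic.
(5) the caption isn't part of the story world, so neither is the sound tied to it → non-diegetic.

meta-diegetic, diegetic, diegetic, diegetic, non-diegetic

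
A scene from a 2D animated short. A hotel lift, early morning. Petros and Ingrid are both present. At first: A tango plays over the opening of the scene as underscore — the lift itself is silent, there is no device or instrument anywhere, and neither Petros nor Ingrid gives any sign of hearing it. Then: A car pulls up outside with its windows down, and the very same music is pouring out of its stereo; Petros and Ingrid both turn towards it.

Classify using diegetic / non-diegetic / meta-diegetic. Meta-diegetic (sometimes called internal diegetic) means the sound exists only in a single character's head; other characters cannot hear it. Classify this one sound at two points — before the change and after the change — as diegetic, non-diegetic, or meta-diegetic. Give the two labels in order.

non-diegetic, diegetic

Before the change: no in-world source exists and no character can hear it — underscore → non-diegetic.
After the change: the car stereo is now a real source in the story world and the characters hear it → diegetic.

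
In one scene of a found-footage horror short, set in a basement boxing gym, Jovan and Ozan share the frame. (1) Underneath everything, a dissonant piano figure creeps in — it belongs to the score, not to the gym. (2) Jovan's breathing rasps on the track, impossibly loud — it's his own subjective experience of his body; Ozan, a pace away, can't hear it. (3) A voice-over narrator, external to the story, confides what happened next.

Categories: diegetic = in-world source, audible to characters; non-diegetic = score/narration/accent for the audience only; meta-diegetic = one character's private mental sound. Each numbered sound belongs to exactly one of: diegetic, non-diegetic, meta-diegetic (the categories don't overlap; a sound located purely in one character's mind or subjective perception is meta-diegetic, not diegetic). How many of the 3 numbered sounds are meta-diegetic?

1

Sound (1): nothing in the gym produces it and the characters don't hear it — pure soundtrack, so non-diegetic.
(2) point-of-audition from inside Jovan's body; not a sound in the room → meta-diegetic.
(3) is non-diegetic: the narrator exists outside the story world, addressing only the audience.
So 1 of the 3 is meta-diegetic: (2).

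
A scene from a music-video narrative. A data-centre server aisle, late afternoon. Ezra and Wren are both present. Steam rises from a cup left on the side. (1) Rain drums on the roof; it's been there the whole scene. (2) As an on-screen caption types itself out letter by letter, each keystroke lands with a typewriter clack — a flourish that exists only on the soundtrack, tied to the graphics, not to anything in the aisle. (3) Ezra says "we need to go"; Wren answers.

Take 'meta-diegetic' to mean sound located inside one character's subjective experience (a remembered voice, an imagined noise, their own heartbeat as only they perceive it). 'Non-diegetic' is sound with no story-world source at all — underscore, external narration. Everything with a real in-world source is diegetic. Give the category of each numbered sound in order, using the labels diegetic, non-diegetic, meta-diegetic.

(1) ambient/room sound belonging to the story's physical space → diegetic.
Sound (2): the caption isn't part of the story world, so neither is the sound tied to it, so non-diegetic.
Sound (3): Ezra is a character speaking aloud in the scene, so diegetic.

diegetic, non-diegetic, diegetic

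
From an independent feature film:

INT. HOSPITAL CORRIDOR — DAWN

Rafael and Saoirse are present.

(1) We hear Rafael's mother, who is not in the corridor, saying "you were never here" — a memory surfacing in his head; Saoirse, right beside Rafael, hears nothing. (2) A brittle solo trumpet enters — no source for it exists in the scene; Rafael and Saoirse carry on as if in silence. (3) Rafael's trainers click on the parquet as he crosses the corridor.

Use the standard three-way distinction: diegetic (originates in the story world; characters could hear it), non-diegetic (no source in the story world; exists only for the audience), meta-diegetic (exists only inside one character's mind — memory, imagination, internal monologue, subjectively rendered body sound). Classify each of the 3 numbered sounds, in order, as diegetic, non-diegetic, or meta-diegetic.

meta-diegetic, non-diegetic, diegetic

(1) it's Rafael's recollection rendered as sound; the other character can't hear it → meta-diegetic.
(2) nothing in the corridor produces it and the characters don't hear it — pure soundtrack → non-diegetic.
(3) it's the physical sound of Rafael moving in the space → diegetic.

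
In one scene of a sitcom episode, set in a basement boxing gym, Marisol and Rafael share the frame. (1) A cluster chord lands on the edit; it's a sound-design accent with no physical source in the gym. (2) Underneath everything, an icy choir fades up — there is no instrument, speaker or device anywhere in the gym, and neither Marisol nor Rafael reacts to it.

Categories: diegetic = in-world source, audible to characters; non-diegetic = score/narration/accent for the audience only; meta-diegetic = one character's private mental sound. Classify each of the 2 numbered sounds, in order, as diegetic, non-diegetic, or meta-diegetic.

non-diegetic, non-diegetic

(1) an editorial stinger — it belongs to the cut, not the story world → non-diegetic.
(2) score with no on-screen or off-screen source; it exists for the audience alone → non-diegetic.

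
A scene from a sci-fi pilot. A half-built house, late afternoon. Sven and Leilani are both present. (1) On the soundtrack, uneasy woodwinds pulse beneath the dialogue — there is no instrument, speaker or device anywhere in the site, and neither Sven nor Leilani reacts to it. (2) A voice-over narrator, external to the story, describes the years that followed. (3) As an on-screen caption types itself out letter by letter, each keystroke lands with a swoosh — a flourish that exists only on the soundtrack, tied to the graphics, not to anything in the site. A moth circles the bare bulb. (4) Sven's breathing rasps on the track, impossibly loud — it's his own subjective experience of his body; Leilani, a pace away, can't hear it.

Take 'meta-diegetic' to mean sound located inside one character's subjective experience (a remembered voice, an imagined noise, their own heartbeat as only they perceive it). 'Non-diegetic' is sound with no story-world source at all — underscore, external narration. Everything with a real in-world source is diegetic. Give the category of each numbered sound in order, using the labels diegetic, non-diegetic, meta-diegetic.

(1) it has no source in the story world and no character can hear it — it's underscore → non-diegetic.
Sound (2): commentary laid over the scene from outside the fiction, so non-diegetic.
(3) the caption isn't part of the story world, so neither is the sound tied to it → non-diegetic.
(4) a subjective body sound — Sven's private perception, inaudible to Leilani → meta-diegetic.

non-diegetic, non-diegetic, non-diegetic, meta-diegetic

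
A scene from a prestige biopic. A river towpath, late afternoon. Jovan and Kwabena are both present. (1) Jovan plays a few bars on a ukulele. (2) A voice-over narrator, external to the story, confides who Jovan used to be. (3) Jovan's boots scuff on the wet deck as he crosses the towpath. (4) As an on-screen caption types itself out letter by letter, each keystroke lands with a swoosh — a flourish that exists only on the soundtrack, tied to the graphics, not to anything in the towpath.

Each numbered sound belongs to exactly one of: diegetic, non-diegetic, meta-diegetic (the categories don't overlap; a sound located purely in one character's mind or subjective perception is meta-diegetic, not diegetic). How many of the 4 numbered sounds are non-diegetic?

(1) is diegetic: Jovan is producing the music live, in the story world.
(2) is non-diegetic: commentary laid over the scene from outside the fiction.
Sound (3): a character's body making contact with the set — an in-world sound, so diegetic.
(4) sound married to a title/caption — outside the diegesis by definition → non-diegetic.
So 2 of the 4 are non-diegetic: (2), (4).

2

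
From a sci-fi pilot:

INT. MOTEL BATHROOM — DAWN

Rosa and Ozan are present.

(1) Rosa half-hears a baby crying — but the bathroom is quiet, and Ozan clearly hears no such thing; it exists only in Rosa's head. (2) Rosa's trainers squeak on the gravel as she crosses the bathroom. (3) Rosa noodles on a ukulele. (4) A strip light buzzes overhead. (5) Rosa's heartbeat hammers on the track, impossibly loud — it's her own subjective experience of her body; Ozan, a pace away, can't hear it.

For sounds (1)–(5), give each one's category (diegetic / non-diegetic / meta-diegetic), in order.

(1) the sound is imagined by Rosa; nothing in the story world is producing it and Ozan can't hear it → meta-diegetic.
(2) is diegetic: Rosa's footsteps are produced in the story world.
(3) is diegetic: a character is playing a ukulele on screen.
Sound (4): it's the actual ambient sound of the location, so diegetic.
(5) is meta-diegetic: a subjective body sound — Rosa's private perception, inaudible to Ozan.

meta-diegetic, diegetic, diegetic, diegetic, meta-diegetic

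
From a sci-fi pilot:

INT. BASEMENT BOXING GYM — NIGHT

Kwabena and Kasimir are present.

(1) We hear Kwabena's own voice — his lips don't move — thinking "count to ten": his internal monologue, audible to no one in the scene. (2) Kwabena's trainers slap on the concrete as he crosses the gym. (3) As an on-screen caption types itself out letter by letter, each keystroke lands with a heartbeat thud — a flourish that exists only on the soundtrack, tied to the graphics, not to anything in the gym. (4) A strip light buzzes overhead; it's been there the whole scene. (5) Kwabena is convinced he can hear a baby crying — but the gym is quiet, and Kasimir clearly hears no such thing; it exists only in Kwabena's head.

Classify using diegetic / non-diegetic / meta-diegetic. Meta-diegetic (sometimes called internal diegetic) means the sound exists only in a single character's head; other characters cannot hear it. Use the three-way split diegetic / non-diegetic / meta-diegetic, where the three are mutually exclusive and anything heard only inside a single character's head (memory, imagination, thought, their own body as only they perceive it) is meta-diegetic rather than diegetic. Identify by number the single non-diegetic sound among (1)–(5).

3

(1) is meta-diegetic: it's Kwabena's unspoken thought, heard only by the audience via his subjectivity.
(2) is diegetic: Kwabena's footsteps are produced in the story world.
(3) is non-diegetic: it accompanies on-screen graphics, not anything inside the story world.
(4) is diegetic: a strip light is part of the location's real environment.
Sound (5): Kwabena alone 'hears' it — an imagined sound, not present in the space, so meta-diegetic.
Only (3) is non-diegetic.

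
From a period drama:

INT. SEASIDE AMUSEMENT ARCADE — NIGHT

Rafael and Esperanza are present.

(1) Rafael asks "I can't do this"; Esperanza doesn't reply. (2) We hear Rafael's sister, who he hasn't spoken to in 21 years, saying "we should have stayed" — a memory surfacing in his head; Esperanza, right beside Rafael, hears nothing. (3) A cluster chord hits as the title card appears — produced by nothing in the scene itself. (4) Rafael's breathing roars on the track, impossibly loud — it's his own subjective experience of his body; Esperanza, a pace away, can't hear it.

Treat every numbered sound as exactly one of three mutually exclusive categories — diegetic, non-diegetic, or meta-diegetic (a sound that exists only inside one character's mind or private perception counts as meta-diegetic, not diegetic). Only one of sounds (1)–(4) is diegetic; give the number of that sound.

(1) is diegetic: Rafael is a character speaking aloud in the scene.
(2) the voice is a memory playing only inside Rafael's mind; Esperanza can't hear it → meta-diegetic.
Sound (3): nothing in the scene produces it; it's an accent added for the audience, so non-diegetic.
Sound (4): a subjective body sound — Rafael's private perception, inaudible to Esperanza, so meta-diegetic.
Only (1) is diegetic.

1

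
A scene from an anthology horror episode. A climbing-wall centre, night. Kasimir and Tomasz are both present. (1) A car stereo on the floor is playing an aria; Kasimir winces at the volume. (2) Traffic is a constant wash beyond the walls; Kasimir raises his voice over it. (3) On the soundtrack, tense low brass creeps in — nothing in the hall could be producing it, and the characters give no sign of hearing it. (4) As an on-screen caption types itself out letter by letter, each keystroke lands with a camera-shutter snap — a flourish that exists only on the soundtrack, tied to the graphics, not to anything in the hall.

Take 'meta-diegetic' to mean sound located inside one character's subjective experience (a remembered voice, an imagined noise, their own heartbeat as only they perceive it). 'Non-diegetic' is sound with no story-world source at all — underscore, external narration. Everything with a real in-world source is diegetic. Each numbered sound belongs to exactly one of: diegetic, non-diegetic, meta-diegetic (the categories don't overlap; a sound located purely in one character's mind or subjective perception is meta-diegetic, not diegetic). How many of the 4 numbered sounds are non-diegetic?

2

(1) is diegetic: source music from a car stereo, which exists in the story world.
Sound (2): it's the actual ambient sound of the location, so diegetic.
(3) is non-diegetic: score with no on-screen or off-screen source; it exists for the audience alone.
(4) is non-diegetic: the caption isn't part of the story world, so neither is the sound tied to it.
Non-diegetic: (3), (4) — that's 2.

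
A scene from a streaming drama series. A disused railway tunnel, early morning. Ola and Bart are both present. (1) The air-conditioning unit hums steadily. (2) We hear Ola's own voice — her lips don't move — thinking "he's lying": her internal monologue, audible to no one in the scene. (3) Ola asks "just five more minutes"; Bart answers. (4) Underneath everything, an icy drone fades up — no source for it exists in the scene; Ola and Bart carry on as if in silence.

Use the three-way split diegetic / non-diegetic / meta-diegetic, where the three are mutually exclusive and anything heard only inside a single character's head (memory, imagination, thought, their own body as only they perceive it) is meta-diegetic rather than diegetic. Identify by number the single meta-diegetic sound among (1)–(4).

2

Sound (1): ambient/room sound belonging to the story's physical space, so diegetic.
(2) internal monologue — inside Ola's mind, not spoken into the scene → meta-diegetic.
(3) is diegetic: on-screen dialogue — Ola speaks and Bart is there to hear.
(4) it has no source in the story world and no character can hear it — it's underscore → non-diegetic.
Only (2) is meta-diegetic.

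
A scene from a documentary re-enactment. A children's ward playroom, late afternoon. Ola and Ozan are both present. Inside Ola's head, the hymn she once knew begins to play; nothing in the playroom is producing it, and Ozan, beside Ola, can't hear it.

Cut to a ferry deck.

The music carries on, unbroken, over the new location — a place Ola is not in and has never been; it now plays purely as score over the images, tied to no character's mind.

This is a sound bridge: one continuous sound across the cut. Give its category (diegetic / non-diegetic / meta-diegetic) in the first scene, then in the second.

Scene one: the music exists only inside Ola's mind; Ozan can't hear it → meta-diegetic.
Scene two: it's detached from Ola entirely and plays over unrelated images with no in-world source — conventional underscore → non-diegetic.

meta-diegetic, non-diegetic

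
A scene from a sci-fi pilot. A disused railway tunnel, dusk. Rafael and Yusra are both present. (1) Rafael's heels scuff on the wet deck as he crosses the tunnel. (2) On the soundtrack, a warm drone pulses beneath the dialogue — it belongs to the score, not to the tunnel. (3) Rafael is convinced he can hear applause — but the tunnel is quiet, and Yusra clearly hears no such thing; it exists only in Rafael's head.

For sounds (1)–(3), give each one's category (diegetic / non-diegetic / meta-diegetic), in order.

diegetic, non-diegetic, meta-diegetic

Sound (1): it's the physical sound of Rafael moving in the space, so diegetic.
(2) is non-diegetic: score with no on-screen or off-screen source; it exists for the audience alone.
(3) is meta-diegetic: Rafael alone 'hears' it — an imagined sound, not present in the space.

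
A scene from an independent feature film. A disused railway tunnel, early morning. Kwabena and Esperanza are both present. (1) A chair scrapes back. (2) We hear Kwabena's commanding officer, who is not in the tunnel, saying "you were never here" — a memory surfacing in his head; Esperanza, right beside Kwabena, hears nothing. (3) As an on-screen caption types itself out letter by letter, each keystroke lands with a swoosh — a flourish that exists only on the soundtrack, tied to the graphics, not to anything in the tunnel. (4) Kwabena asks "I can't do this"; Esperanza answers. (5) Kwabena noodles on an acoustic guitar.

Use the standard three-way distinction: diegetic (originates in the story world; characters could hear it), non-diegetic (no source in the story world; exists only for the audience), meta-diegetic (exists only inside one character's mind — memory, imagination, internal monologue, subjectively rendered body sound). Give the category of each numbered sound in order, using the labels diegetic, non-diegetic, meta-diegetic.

diegetic, meta-diegetic, non-diegetic, diegetic, diegetic

(1) is diegetic: a chair is a real object/event in the scene's world.
Sound (2): a remembered line, private to Kwabena — not present in the room, not audible to Esperanza, so meta-diegetic.
(3) it accompanies on-screen graphics, not anything inside the story world → non-diegetic.
Sound (4): on-screen dialogue — Kwabena speaks and Esperanza is there to hear, so diegetic.
Sound (5): the instrument and the performer are both in the scene, so diegetic.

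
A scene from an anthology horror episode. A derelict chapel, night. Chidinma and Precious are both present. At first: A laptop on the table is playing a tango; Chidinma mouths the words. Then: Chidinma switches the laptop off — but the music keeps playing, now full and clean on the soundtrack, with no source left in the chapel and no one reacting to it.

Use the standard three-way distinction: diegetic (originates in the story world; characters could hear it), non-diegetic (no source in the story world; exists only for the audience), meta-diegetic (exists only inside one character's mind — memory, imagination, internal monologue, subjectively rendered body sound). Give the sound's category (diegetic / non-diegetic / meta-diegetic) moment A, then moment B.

Moment A: a laptop is a real in-scene source and Chidinma reacts to it → diegetic.
Moment B: there is no longer any in-world source and no one can hear it — it has become underscore → non-diegetic.

diegetic, non-diegetic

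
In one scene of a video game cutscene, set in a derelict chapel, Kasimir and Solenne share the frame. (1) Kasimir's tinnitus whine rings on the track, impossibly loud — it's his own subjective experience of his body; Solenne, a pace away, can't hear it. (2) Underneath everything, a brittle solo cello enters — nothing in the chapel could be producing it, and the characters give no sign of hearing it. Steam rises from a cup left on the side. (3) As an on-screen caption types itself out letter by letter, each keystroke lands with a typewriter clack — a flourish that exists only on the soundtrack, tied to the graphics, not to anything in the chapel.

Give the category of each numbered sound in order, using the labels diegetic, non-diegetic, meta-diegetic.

meta-diegetic, non-diegetic, non-diegetic

(1) point-of-audition from inside Kasimir's body; not a sound in the room → meta-diegetic.
(2) is non-diegetic: nothing in the chapel produces it and the characters don't hear it — pure soundtrack.
Sound (3): sound married to a title/caption — outside the diegesis by definition, so non-diegetic.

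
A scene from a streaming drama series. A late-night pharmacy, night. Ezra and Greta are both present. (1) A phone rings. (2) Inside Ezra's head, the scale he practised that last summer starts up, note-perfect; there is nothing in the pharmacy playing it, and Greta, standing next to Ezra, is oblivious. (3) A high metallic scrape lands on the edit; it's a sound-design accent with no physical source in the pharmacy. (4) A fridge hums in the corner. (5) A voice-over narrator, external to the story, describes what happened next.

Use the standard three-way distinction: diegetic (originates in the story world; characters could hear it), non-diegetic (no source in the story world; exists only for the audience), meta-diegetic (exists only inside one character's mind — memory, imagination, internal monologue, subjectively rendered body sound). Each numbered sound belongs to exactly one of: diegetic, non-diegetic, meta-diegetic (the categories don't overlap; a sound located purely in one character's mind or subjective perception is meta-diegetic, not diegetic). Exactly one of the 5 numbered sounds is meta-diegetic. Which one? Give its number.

(1) is diegetic: the sound comes from a phone physically present in the location.
(2) is meta-diegetic: it lives in Ezra's subjectivity, not in the pharmacy.
Sound (3): it's a sound-design accent with no in-world source; no one in the scene can hear it, so non-diegetic.
Sound (4): it's the actual ambient sound of the location, so diegetic.
(5) is non-diegetic: external voice-over — not a character, not heard by anyone in the scene.
Only (2) is meta-diegetic.

2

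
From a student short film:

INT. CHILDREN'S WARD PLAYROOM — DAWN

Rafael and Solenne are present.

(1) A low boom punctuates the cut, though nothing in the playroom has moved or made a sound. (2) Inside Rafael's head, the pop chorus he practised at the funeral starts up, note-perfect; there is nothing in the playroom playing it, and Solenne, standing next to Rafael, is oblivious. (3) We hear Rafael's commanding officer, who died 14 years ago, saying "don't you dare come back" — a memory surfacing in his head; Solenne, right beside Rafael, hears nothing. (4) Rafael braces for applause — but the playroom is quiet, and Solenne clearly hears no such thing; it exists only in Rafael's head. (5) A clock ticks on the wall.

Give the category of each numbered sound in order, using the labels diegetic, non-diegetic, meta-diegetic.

non-diegetic, meta-diegetic, meta-diegetic, meta-diegetic, diegetic

(1) an editorial stinger — it belongs to the cut, not the story world → non-diegetic.
Sound (2): the music is a memory playing inside Rafael's mind alone; no real-world source, Solenne can't hear it, so meta-diegetic.
(3) is meta-diegetic: it's Rafael's recollection rendered as sound; the other character can't hear it.
(4) subjective to Rafael: the playroom is silent and Solenne hears nothing → meta-diegetic.
Sound (5): the sound comes from a clock physically present in the location, so diegetic.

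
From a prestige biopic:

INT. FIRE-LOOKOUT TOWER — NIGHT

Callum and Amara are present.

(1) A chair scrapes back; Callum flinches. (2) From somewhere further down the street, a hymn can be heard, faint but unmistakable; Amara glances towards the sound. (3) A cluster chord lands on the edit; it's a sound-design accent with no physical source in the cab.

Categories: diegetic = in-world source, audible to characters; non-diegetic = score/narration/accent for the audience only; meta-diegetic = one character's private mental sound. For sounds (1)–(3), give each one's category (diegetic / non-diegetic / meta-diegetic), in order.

diegetic, diegetic, non-diegetic

(1) a chair is a real object/event in the scene's world → diegetic.
Sound (2): the music has an off-screen but real-world source and a character hears it, so diegetic.
(3) is non-diegetic: nothing in the scene produces it; it's an accent added for the audience.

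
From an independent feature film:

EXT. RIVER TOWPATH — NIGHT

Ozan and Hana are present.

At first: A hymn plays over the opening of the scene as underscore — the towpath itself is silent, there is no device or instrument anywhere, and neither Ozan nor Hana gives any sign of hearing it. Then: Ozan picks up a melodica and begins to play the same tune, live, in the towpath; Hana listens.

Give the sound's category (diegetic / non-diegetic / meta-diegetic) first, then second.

First: no in-world source exists and no character can hear it — underscore → non-diegetic.
Second: a melodica is now a real source in the story world and the characters hear it → diegetic.

non-diegetic, diegetic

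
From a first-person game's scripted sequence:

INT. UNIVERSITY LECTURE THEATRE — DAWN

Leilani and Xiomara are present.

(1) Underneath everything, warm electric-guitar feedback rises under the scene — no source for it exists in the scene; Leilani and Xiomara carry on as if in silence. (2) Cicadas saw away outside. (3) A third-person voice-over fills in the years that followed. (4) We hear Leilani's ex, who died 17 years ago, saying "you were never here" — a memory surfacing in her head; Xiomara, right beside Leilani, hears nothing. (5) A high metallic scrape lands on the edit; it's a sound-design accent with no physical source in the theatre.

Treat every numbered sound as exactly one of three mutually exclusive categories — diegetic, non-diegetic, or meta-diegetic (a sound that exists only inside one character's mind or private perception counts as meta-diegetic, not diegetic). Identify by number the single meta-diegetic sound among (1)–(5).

(1) nothing in the theatre produces it and the characters don't hear it — pure soundtrack → non-diegetic.
Sound (2): it's the actual ambient sound of the location, so diegetic.
(3) is non-diegetic: external voice-over — not a character, not heard by anyone in the scene.
Sound (4): it's Leilani's recollection rendered as sound; the other character can't hear it, so meta-diegetic.
(5) is non-diegetic: an editorial stinger — it belongs to the cut, not the story world.
Only (4) is meta-diegetic.

4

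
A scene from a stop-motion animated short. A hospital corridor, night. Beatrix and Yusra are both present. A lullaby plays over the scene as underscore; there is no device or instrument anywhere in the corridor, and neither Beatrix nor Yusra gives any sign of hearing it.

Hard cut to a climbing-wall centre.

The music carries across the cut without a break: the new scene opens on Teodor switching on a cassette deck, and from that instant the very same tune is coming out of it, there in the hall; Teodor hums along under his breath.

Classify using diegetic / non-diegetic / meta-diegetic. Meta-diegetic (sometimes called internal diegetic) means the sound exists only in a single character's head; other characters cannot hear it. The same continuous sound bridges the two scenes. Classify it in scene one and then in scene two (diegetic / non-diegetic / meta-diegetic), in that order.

non-diegetic, diegetic

Scene one: there's no in-world source anywhere and no character hears it — underscore for the audience only → non-diegetic.
Scene two: once Teodor turns on a cassette deck, the music has a real source in the story world and Teodor reacts to it → diegetic.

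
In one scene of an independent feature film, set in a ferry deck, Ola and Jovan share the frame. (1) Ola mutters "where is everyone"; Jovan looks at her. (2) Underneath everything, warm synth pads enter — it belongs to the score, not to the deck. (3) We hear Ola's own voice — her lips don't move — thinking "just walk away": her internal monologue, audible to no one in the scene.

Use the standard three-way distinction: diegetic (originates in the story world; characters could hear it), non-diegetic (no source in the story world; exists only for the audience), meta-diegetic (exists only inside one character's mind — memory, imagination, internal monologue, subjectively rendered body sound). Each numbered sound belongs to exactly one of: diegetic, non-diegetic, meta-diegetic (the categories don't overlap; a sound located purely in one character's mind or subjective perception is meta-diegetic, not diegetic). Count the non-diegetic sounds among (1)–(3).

Sound (1): spoken by a character present in the story world, so diegetic.
Sound (2): score with no on-screen or off-screen source; it exists for the audience alone, so non-diegetic.
Sound (3): it's Ola's unspoken thought, heard only by the audience via her subjectivity, so meta-diegetic.
Non-diegetic: (2) — that's 1.

1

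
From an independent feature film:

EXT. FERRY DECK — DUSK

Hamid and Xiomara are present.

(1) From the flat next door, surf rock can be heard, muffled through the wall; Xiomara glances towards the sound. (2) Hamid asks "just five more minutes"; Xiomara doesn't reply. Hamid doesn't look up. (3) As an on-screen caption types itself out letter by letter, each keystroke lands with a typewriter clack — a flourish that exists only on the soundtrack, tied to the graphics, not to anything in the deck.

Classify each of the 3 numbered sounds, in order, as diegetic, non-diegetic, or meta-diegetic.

(1) off-screen diegetic: the source is out of frame but still in the story's space → diegetic.
Sound (2): spoken by a character present in the story world, so diegetic.
(3) sound married to a title/caption — outside the diegesis by definition → non-diegetic.

diegetic, diegetic, non-diegetic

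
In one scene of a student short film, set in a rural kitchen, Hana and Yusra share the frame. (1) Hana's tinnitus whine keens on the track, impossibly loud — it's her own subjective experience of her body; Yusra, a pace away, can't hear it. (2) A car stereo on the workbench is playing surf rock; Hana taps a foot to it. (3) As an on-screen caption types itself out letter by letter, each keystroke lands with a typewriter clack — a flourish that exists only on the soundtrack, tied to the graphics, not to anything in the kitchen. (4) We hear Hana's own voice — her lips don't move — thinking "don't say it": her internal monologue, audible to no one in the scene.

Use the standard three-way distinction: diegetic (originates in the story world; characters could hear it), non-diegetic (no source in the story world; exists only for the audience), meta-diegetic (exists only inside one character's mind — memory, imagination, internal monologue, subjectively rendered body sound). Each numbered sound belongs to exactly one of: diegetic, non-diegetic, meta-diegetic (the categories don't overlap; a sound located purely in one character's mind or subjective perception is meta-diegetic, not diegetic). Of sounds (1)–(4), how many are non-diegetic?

(1) point-of-audition from inside Hana's body; not a sound in the room → meta-diegetic.
Sound (2): a car stereo is a physical source in the scene and Hana reacts to it, so diegetic.
Sound (3): it accompanies on-screen graphics, not anything inside the story world, so non-diegetic.
Sound (4): internal monologue — inside Hana's mind, not spoken into the scene, so meta-diegetic.
Non-diegetic: (3) — that's 1.

1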